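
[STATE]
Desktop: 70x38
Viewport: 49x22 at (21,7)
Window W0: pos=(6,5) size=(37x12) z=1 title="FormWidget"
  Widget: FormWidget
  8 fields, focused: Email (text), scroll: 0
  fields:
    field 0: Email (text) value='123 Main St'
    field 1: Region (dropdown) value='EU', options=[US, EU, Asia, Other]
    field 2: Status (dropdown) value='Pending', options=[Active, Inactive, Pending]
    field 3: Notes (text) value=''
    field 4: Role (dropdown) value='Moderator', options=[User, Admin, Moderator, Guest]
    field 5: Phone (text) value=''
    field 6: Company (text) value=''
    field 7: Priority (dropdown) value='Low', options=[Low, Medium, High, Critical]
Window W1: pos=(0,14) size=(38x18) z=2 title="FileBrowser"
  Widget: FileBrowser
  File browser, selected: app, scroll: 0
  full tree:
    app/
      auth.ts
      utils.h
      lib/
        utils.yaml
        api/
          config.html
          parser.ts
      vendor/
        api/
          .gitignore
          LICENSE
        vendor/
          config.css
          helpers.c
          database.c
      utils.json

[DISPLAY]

─────────────────────┨                           
[123 Main St        ]┃                           
[EU                ▼]┃                           
[Pending           ▼]┃                           
[                   ]┃                           
[Moderator         ▼]┃                           
[                   ]┃                           
━━━━━━━━━━━━━━━━┓   ]┃                           
                ┃  ▼]┃                           
────────────────┨━━━━┛                           
                ┃                                
                ┃                                
                ┃                                
                ┃                                
                ┃                                
                ┃                                
                ┃                                
                ┃                                
                ┃                                
                ┃                                
                ┃                                
                ┃                                


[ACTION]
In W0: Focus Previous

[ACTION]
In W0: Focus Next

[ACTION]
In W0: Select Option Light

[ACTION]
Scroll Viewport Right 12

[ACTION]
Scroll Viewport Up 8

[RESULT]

                                                 
                                                 
                                                 
                                                 
                                                 
━━━━━━━━━━━━━━━━━━━━━┓                           
                     ┃                           
─────────────────────┨                           
[123 Main St        ]┃                           
[EU                ▼]┃                           
[Pending           ▼]┃                           
[                   ]┃                           
[Moderator         ▼]┃                           
[                   ]┃                           
━━━━━━━━━━━━━━━━┓   ]┃                           
                ┃  ▼]┃                           
────────────────┨━━━━┛                           
                ┃                                
                ┃                                
                ┃                                
                ┃                                
                ┃                                


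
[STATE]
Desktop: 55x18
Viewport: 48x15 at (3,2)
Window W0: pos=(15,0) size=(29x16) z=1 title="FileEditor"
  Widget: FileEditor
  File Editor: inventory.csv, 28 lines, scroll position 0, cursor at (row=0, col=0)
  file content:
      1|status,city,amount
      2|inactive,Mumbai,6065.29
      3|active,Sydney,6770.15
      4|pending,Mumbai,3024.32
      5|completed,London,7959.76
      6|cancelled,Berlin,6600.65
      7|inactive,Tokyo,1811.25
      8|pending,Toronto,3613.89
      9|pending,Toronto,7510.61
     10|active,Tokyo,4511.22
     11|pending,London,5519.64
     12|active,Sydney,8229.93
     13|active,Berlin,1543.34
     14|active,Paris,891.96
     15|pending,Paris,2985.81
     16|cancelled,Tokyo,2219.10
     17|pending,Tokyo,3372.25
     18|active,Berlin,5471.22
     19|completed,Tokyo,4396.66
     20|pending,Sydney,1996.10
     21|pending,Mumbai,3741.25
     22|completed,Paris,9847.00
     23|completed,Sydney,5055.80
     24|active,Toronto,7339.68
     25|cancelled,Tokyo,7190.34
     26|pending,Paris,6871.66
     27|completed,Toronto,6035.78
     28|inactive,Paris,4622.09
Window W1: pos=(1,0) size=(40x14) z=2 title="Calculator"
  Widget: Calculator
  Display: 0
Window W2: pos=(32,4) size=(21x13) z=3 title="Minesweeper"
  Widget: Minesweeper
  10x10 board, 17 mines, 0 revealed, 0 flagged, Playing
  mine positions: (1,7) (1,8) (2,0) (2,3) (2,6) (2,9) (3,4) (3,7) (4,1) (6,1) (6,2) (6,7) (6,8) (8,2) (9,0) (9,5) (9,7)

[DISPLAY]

─────────────────────────────────────┨──┨       
                                    0┃ ▲┃       
───┬───┬───┬───┐             ┏━━━━━━━━━━━━━━━━━━
 7 │ 8 │ 9 │ ÷ │             ┃ Minesweeper      
───┼───┼───┼───┤             ┠──────────────────
 4 │ 5 │ 6 │ × │             ┃■■■■■■■■■■        
───┼───┼───┼───┤             ┃■■■■■■■■■■        
 1 │ 2 │ 3 │ - │             ┃■■■■■■■■■■        
───┼───┼───┼───┤             ┃■■■■■■■■■■        
 0 │ . │ = │ + │             ┃■■■■■■■■■■        
───┴───┴───┴───┘             ┃■■■■■■■■■■        
━━━━━━━━━━━━━━━━━━━━━━━━━━━━━┃■■■■■■■■■■        
            ┃active,Sydney,82┃■■■■■■■■■■        
            ┗━━━━━━━━━━━━━━━━┃■■■■■■■■■■        
                             ┗━━━━━━━━━━━━━━━━━━


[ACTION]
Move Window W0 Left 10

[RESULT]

─────────────────────────────────────┨          
                                    0┃          
───┬───┬───┬───┐             ┏━━━━━━━━━━━━━━━━━━
 7 │ 8 │ 9 │ ÷ │             ┃ Minesweeper      
───┼───┼───┼───┤             ┠──────────────────
 4 │ 5 │ 6 │ × │             ┃■■■■■■■■■■        
───┼───┼───┼───┤             ┃■■■■■■■■■■        
 1 │ 2 │ 3 │ - │             ┃■■■■■■■■■■        
───┼───┼───┼───┤             ┃■■■■■■■■■■        
 0 │ . │ = │ + │             ┃■■■■■■■■■■        
───┴───┴───┴───┘             ┃■■■■■■■■■■        
━━━━━━━━━━━━━━━━━━━━━━━━━━━━━┃■■■■■■■■■■        
  ┃active,Sydney,8229.93     ┃■■■■■■■■■■        
  ┗━━━━━━━━━━━━━━━━━━━━━━━━━━┃■■■■■■■■■■        
                             ┗━━━━━━━━━━━━━━━━━━


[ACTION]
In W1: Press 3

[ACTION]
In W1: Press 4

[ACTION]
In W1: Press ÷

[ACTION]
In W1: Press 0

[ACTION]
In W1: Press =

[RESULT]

─────────────────────────────────────┨          
                                Error┃          
───┬───┬───┬───┐             ┏━━━━━━━━━━━━━━━━━━
 7 │ 8 │ 9 │ ÷ │             ┃ Minesweeper      
───┼───┼───┼───┤             ┠──────────────────
 4 │ 5 │ 6 │ × │             ┃■■■■■■■■■■        
───┼───┼───┼───┤             ┃■■■■■■■■■■        
 1 │ 2 │ 3 │ - │             ┃■■■■■■■■■■        
───┼───┼───┼───┤             ┃■■■■■■■■■■        
 0 │ . │ = │ + │             ┃■■■■■■■■■■        
───┴───┴───┴───┘             ┃■■■■■■■■■■        
━━━━━━━━━━━━━━━━━━━━━━━━━━━━━┃■■■■■■■■■■        
  ┃active,Sydney,8229.93     ┃■■■■■■■■■■        
  ┗━━━━━━━━━━━━━━━━━━━━━━━━━━┃■■■■■■■■■■        
                             ┗━━━━━━━━━━━━━━━━━━


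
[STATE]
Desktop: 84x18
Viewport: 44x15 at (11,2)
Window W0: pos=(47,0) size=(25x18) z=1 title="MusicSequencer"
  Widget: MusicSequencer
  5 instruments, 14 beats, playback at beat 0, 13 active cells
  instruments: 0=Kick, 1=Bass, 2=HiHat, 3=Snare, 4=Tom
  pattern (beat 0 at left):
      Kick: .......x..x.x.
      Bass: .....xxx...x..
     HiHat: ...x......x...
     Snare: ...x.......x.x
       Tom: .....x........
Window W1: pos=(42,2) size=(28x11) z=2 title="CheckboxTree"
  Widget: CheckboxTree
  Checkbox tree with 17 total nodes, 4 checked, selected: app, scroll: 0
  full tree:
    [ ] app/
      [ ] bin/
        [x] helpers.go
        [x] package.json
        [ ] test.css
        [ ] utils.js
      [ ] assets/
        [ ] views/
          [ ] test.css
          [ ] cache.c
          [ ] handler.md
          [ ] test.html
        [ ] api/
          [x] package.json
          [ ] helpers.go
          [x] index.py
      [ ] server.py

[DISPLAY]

                               ┏━━━━━━━━━━━━
                               ┃ CheckboxTre
                               ┠────────────
                               ┃>[-] app/   
                               ┃   [-] bin/ 
                               ┃     [x] hel
                               ┃     [x] pac
                               ┃     [ ] tes
                               ┃     [ ] uti
                               ┃   [-] asset
                               ┗━━━━━━━━━━━━
                                    ┃       
                                    ┃       
                                    ┃       
                                    ┃       


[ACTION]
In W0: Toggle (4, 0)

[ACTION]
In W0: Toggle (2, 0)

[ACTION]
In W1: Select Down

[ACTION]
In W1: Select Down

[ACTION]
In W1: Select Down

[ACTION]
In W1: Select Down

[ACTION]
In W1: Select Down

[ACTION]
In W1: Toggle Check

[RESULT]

                               ┏━━━━━━━━━━━━
                               ┃ CheckboxTre
                               ┠────────────
                               ┃ [-] app/   
                               ┃   [-] bin/ 
                               ┃     [x] hel
                               ┃     [x] pac
                               ┃     [ ] tes
                               ┃>    [x] uti
                               ┃   [-] asset
                               ┗━━━━━━━━━━━━
                                    ┃       
                                    ┃       
                                    ┃       
                                    ┃       


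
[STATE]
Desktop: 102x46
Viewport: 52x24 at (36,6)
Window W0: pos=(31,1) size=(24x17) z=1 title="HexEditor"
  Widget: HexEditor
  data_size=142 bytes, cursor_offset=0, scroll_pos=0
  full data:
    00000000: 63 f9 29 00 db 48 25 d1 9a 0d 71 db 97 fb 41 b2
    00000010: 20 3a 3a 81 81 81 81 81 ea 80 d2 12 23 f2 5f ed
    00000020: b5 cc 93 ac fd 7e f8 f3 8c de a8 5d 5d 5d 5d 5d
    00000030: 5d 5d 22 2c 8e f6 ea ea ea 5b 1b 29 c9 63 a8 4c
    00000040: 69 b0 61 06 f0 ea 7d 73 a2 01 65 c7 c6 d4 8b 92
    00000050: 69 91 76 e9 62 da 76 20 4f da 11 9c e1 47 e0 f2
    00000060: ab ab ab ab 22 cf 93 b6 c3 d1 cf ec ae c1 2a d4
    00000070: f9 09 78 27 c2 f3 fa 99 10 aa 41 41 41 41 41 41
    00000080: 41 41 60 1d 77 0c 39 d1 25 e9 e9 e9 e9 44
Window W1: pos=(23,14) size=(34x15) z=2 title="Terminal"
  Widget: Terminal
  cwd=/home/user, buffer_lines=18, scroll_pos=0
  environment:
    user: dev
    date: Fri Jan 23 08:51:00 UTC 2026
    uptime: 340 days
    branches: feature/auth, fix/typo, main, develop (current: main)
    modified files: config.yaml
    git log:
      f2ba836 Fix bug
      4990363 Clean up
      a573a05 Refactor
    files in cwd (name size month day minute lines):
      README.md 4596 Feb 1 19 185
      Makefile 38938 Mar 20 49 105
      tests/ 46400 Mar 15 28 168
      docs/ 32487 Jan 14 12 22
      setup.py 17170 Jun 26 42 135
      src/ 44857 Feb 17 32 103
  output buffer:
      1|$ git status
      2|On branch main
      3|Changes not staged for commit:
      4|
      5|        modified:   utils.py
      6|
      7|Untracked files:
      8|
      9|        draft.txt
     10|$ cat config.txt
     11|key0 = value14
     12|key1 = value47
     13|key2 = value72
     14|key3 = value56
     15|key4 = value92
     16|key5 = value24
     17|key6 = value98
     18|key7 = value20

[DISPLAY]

0020  b5 cc 93 ac ┃                                 
0030  5d 5d 22 2c ┃                                 
0040  69 b0 61 06 ┃                                 
0050  69 91 76 e9 ┃                                 
0060  ab ab ab ab ┃                                 
0070  f9 09 78 27 ┃                                 
0080  41 41 60 1d ┃                                 
                  ┃                                 
━━━━━━━━━━━━━━━━━━━━┓                               
                    ┃                               
────────────────────┨                               
                    ┃                               
in                  ┃                               
staged for commit:  ┃                               
                    ┃                               
fied:   utils.py    ┃                               
                    ┃                               
les:                ┃                               
                    ┃                               
t.txt               ┃                               
.txt                ┃                               
14                  ┃                               
━━━━━━━━━━━━━━━━━━━━┛                               
                                                    


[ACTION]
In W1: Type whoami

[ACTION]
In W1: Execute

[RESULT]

0020  b5 cc 93 ac ┃                                 
0030  5d 5d 22 2c ┃                                 
0040  69 b0 61 06 ┃                                 
0050  69 91 76 e9 ┃                                 
0060  ab ab ab ab ┃                                 
0070  f9 09 78 27 ┃                                 
0080  41 41 60 1d ┃                                 
                  ┃                                 
━━━━━━━━━━━━━━━━━━━━┓                               
                    ┃                               
────────────────────┨                               
14                  ┃                               
47                  ┃                               
72                  ┃                               
56                  ┃                               
92                  ┃                               
24                  ┃                               
98                  ┃                               
20                  ┃                               
                    ┃                               
                    ┃                               
                    ┃                               
━━━━━━━━━━━━━━━━━━━━┛                               
                                                    


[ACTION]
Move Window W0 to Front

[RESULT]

0020  b5 cc 93 ac ┃                                 
0030  5d 5d 22 2c ┃                                 
0040  69 b0 61 06 ┃                                 
0050  69 91 76 e9 ┃                                 
0060  ab ab ab ab ┃                                 
0070  f9 09 78 27 ┃                                 
0080  41 41 60 1d ┃                                 
                  ┃                                 
                  ┃━┓                               
                  ┃ ┃                               
                  ┃─┨                               
━━━━━━━━━━━━━━━━━━┛ ┃                               
47                  ┃                               
72                  ┃                               
56                  ┃                               
92                  ┃                               
24                  ┃                               
98                  ┃                               
20                  ┃                               
                    ┃                               
                    ┃                               
                    ┃                               
━━━━━━━━━━━━━━━━━━━━┛                               
                                                    


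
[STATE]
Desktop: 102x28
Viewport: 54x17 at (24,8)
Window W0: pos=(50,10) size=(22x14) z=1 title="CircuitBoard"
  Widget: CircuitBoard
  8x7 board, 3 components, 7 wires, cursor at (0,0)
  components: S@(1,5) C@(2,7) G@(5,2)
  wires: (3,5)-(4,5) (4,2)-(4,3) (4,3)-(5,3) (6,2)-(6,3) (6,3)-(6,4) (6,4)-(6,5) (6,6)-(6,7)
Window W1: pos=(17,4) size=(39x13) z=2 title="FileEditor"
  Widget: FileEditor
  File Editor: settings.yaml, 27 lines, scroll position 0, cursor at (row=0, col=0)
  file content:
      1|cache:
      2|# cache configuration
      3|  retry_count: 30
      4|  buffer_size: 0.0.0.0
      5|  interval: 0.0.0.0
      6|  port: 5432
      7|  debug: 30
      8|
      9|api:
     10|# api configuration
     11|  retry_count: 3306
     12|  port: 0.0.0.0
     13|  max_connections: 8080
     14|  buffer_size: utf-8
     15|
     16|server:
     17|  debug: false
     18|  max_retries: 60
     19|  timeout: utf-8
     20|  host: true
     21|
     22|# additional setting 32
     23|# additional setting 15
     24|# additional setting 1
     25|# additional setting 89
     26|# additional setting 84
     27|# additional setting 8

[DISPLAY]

e configuration               █┃                      
y_count: 30                   ░┃                      
er_size: 0.0.0.0              ░┃━━━━━━━━━━━━━━━┓      
rval: 0.0.0.0                 ░┃uitBoard       ┃      
: 5432                        ░┃───────────────┨      
g: 30                         ░┃1 2 3 4 5 6 7  ┃      
                              ░┃]              ┃      
                              ▼┃               ┃      
━━━━━━━━━━━━━━━━━━━━━━━━━━━━━━━┛               ┃      
                          ┃                    ┃      
                          ┃2                   ┃      
                          ┃                    ┃      
                          ┃3                   ┃      
                          ┃                    ┃      
                          ┃4           · ─ ·   ┃      
                          ┗━━━━━━━━━━━━━━━━━━━━┛      
                                                      


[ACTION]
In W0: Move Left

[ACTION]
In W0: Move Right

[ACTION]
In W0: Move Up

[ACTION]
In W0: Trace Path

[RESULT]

e configuration               █┃                      
y_count: 30                   ░┃                      
er_size: 0.0.0.0              ░┃━━━━━━━━━━━━━━━┓      
rval: 0.0.0.0                 ░┃uitBoard       ┃      
: 5432                        ░┃───────────────┨      
g: 30                         ░┃1 2 3 4 5 6 7  ┃      
                              ░┃  [.]          ┃      
                              ▼┃               ┃      
━━━━━━━━━━━━━━━━━━━━━━━━━━━━━━━┛               ┃      
                          ┃                    ┃      
                          ┃2                   ┃      
                          ┃                    ┃      
                          ┃3                   ┃      
                          ┃                    ┃      
                          ┃4           · ─ ·   ┃      
                          ┗━━━━━━━━━━━━━━━━━━━━┛      
                                                      


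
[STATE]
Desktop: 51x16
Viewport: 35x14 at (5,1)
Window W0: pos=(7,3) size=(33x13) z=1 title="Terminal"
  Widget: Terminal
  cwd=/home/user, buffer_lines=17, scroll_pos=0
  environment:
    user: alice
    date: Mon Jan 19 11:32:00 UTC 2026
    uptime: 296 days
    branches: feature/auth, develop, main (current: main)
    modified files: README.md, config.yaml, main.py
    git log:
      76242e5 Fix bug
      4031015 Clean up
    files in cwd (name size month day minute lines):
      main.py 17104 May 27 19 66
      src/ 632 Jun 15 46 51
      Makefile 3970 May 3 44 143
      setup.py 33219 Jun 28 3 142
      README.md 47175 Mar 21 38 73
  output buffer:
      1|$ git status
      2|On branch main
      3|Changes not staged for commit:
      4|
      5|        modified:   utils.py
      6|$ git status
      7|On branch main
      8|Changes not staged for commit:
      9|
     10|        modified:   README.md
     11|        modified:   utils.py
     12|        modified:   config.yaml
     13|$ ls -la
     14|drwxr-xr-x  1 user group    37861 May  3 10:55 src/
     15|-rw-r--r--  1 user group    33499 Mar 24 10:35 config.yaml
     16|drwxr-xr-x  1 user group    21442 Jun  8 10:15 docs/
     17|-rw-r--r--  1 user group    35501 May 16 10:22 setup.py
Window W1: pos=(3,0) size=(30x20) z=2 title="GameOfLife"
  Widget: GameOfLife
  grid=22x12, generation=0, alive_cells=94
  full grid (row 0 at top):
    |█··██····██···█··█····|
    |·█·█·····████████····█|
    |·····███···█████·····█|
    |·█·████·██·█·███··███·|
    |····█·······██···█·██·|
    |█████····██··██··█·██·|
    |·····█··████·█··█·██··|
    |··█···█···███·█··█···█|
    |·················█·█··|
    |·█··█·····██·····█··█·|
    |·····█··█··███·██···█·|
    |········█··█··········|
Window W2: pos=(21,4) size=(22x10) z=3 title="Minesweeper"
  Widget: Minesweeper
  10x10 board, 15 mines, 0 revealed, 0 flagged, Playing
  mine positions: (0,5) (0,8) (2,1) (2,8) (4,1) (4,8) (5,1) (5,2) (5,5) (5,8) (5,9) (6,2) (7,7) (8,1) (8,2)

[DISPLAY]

GameOfLife                 ┃       
───────────────────────────┨       
en: 0                      ┃━━━━━━┓
··██····██···█··┏━━━━━━━━━━━━━━━━━━
█·█·····████████┃ Minesweeper      
····███···█████·┠──────────────────
█·████·██·█·███·┃■■■■■■■■■■        
···█·······██···┃■■■■■■■■■■        
████····██··██··┃■■■■■■■■■■        
····█··████·█··█┃■■■■■■■■■■        
·█···█···███·█··┃■■■■■■■■■■        
················┃■■■■■■■■■■        
█··█·····██·····┗━━━━━━━━━━━━━━━━━━
····█··█··███·██···█·      ┃      ┃


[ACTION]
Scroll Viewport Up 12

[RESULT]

━━━━━━━━━━━━━━━━━━━━━━━━━━━┓       
GameOfLife                 ┃       
───────────────────────────┨       
en: 0                      ┃━━━━━━┓
··██····██···█··┏━━━━━━━━━━━━━━━━━━
█·█·····████████┃ Minesweeper      
····███···█████·┠──────────────────
█·████·██·█·███·┃■■■■■■■■■■        
···█·······██···┃■■■■■■■■■■        
████····██··██··┃■■■■■■■■■■        
····█··████·█··█┃■■■■■■■■■■        
·█···█···███·█··┃■■■■■■■■■■        
················┃■■■■■■■■■■        
█··█·····██·····┗━━━━━━━━━━━━━━━━━━


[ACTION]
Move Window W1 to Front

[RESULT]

━━━━━━━━━━━━━━━━━━━━━━━━━━━┓       
GameOfLife                 ┃       
───────────────────────────┨       
en: 0                      ┃━━━━━━┓
··██····██···█··█····      ┃━━━━━━━
█·█·····████████····█      ┃r      
····███···█████·····█      ┃───────
█·████·██·█·███··███·      ┃       
···█·······██···█·██·      ┃       
████····██··██··█·██·      ┃       
····█··████·█··█·██··      ┃       
·█···█···███·█··█···█      ┃       
················█·█··      ┃       
█··█·····██·····█··█·      ┃━━━━━━━


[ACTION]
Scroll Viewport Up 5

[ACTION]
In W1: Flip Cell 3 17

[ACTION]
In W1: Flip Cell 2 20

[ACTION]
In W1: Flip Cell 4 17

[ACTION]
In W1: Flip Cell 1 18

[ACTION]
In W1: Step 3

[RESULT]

━━━━━━━━━━━━━━━━━━━━━━━━━━━┓       
GameOfLife                 ┃       
───────────────────────────┨       
en: 3                      ┃━━━━━━┓
···██···█·····█·█····      ┃━━━━━━━
··█······█···█··█··██      ┃r      
····█·····█··██····██      ┃───────
·············██······      ┃       
█·········█··██·██···      ┃       
█·██··█·██······██···      ┃       
████·█·█···█··█····█·      ┃       
··················█·█      ┃       
············█····█··█      ┃       
·········██·····█··█·      ┃━━━━━━━


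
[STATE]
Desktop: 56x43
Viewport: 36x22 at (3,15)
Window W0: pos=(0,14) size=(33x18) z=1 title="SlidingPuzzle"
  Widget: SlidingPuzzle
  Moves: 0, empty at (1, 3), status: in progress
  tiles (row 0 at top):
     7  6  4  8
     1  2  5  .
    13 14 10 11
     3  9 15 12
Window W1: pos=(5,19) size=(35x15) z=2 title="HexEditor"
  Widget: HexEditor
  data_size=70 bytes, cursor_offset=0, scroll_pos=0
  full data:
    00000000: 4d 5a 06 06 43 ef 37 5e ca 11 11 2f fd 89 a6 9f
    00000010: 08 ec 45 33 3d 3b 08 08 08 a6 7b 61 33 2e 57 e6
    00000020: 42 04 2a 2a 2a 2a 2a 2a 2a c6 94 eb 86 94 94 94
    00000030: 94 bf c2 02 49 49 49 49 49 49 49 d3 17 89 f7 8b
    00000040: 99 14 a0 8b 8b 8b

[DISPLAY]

lidingPuzzle                 ┃      
─────────────────────────────┨      
───┬────┬────┬────┐          ┃      
 7 │  6 │  4 │  8 │          ┃      
──┏━━━━━━━━━━━━━━━━━━━━━━━━━━━━━━━━━
 1┃ HexEditor                       
──┠─────────────────────────────────
13┃00000000  4D 5a 06 06 43 ef 37 5e
──┃00000010  08 ec 45 33 3d 3b 08 08
 3┃00000020  42 04 2a 2a 2a 2a 2a 2a
──┃00000030  94 bf c2 02 49 49 49 49
ve┃00000040  99 14 a0 8b 8b 8b      
  ┃                                 
  ┃                                 
  ┃                                 
  ┃                                 
━━┃                                 
  ┃                                 
  ┗━━━━━━━━━━━━━━━━━━━━━━━━━━━━━━━━━
                                    
                                    
                                    


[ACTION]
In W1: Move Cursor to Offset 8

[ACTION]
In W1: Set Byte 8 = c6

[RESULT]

lidingPuzzle                 ┃      
─────────────────────────────┨      
───┬────┬────┬────┐          ┃      
 7 │  6 │  4 │  8 │          ┃      
──┏━━━━━━━━━━━━━━━━━━━━━━━━━━━━━━━━━
 1┃ HexEditor                       
──┠─────────────────────────────────
13┃00000000  4d 5a 06 06 43 ef 37 5e
──┃00000010  08 ec 45 33 3d 3b 08 08
 3┃00000020  42 04 2a 2a 2a 2a 2a 2a
──┃00000030  94 bf c2 02 49 49 49 49
ve┃00000040  99 14 a0 8b 8b 8b      
  ┃                                 
  ┃                                 
  ┃                                 
  ┃                                 
━━┃                                 
  ┃                                 
  ┗━━━━━━━━━━━━━━━━━━━━━━━━━━━━━━━━━
                                    
                                    
                                    


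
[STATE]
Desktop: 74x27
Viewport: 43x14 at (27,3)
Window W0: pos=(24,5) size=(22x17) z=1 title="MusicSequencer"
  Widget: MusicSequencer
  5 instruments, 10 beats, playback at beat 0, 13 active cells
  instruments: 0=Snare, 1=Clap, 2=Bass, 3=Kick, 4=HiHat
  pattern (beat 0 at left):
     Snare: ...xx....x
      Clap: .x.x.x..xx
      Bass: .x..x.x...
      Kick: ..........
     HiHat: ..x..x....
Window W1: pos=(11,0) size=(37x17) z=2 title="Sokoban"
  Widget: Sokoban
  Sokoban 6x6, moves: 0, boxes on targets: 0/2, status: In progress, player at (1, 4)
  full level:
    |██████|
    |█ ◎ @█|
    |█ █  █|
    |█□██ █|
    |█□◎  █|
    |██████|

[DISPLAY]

                    ┃                      
                    ┃                      
                    ┃                      
                    ┃                      
                    ┃                      
                    ┃                      
                    ┃                      
                    ┃                      
                    ┃                      
                    ┃                      
                    ┃                      
                    ┃                      
                    ┃                      
━━━━━━━━━━━━━━━━━━━━┛                      


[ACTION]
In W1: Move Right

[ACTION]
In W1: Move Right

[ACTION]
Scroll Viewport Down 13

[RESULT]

                    ┃                      
                    ┃                      
                    ┃                      
━━━━━━━━━━━━━━━━━━━━┛                      
                  ┃                        
                  ┃                        
                  ┃                        
                  ┃                        
━━━━━━━━━━━━━━━━━━┛                        
                                           
                                           
                                           
                                           
                                           


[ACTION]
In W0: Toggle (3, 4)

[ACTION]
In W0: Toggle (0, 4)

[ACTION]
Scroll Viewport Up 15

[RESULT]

━━━━━━━━━━━━━━━━━━━━┓                      
                    ┃                      
────────────────────┨                      
                    ┃                      
                    ┃                      
                    ┃                      
                    ┃                      
                    ┃                      
                    ┃                      
                    ┃                      
                    ┃                      
                    ┃                      
                    ┃                      
                    ┃                      


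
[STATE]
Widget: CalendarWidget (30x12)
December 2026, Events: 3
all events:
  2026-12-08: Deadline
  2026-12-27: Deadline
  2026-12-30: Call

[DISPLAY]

        December 2026         
Mo Tu We Th Fr Sa Su          
    1  2  3  4  5  6          
 7  8*  9 10 11 12 13         
14 15 16 17 18 19 20          
21 22 23 24 25 26 27*         
28 29 30* 31                  
                              
                              
                              
                              
                              


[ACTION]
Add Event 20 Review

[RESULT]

        December 2026         
Mo Tu We Th Fr Sa Su          
    1  2  3  4  5  6          
 7  8*  9 10 11 12 13         
14 15 16 17 18 19 20*         
21 22 23 24 25 26 27*         
28 29 30* 31                  
                              
                              
                              
                              
                              


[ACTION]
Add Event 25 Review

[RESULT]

        December 2026         
Mo Tu We Th Fr Sa Su          
    1  2  3  4  5  6          
 7  8*  9 10 11 12 13         
14 15 16 17 18 19 20*         
21 22 23 24 25* 26 27*        
28 29 30* 31                  
                              
                              
                              
                              
                              


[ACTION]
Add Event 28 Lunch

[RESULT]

        December 2026         
Mo Tu We Th Fr Sa Su          
    1  2  3  4  5  6          
 7  8*  9 10 11 12 13         
14 15 16 17 18 19 20*         
21 22 23 24 25* 26 27*        
28* 29 30* 31                 
                              
                              
                              
                              
                              


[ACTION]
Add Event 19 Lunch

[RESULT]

        December 2026         
Mo Tu We Th Fr Sa Su          
    1  2  3  4  5  6          
 7  8*  9 10 11 12 13         
14 15 16 17 18 19* 20*        
21 22 23 24 25* 26 27*        
28* 29 30* 31                 
                              
                              
                              
                              
                              


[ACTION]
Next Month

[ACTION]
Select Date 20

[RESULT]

         January 2027         
Mo Tu We Th Fr Sa Su          
             1  2  3          
 4  5  6  7  8  9 10          
11 12 13 14 15 16 17          
18 19 [20] 21 22 23 24        
25 26 27 28 29 30 31          
                              
                              
                              
                              
                              


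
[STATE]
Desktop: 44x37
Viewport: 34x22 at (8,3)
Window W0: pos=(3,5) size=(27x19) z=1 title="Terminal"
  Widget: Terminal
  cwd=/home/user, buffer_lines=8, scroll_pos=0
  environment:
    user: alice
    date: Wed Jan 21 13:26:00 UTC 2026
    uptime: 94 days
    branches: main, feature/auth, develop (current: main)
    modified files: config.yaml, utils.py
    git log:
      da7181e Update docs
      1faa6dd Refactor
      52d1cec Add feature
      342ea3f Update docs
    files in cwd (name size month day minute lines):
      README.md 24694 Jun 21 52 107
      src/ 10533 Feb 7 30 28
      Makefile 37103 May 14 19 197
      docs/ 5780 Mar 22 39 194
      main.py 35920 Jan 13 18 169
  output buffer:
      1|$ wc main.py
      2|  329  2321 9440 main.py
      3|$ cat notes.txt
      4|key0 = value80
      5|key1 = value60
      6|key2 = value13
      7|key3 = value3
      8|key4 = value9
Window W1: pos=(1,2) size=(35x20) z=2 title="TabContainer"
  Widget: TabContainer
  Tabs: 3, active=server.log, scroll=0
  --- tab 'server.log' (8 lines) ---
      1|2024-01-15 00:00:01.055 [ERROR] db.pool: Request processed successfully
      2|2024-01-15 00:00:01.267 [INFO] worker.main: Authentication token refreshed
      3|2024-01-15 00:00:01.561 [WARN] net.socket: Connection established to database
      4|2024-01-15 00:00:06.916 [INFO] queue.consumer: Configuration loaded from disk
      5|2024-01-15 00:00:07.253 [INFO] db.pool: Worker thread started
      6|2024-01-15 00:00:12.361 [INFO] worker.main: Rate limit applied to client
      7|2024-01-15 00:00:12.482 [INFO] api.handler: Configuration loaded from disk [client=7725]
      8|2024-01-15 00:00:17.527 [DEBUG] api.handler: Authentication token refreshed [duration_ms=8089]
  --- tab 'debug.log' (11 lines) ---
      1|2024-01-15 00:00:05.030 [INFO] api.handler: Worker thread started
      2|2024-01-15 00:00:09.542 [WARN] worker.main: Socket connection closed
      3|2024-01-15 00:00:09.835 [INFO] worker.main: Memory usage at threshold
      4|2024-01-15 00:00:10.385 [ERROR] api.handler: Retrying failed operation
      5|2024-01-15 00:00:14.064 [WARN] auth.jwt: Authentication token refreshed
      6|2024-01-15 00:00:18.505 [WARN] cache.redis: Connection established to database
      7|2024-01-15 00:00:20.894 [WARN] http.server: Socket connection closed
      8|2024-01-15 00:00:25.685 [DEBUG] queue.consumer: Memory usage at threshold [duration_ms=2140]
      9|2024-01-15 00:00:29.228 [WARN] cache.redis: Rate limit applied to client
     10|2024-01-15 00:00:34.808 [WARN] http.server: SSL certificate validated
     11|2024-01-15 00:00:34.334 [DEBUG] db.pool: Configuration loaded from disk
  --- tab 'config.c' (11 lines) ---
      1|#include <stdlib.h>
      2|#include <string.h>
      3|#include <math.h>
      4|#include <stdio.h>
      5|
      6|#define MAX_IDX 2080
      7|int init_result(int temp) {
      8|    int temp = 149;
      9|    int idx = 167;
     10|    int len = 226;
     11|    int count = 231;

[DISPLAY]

ntainer                    ┃      
───────────────────────────┨      
r.log]│ debug.log │ config.┃      
───────────────────────────┃      
1-15 00:00:01.055 [ERROR] d┃      
1-15 00:00:01.267 [INFO] wo┃      
1-15 00:00:01.561 [WARN] ne┃      
1-15 00:00:06.916 [INFO] qu┃      
1-15 00:00:07.253 [INFO] db┃      
1-15 00:00:12.361 [INFO] wo┃      
1-15 00:00:12.482 [INFO] ap┃      
1-15 00:00:17.527 [DEBUG] a┃      
                           ┃      
                           ┃      
                           ┃      
                           ┃      
                           ┃      
                           ┃      
━━━━━━━━━━━━━━━━━━━━━━━━━━━┛      
                     ┃            
━━━━━━━━━━━━━━━━━━━━━┛            
                                  


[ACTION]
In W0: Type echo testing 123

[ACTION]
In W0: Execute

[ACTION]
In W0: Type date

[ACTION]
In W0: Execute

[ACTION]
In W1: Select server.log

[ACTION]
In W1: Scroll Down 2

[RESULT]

ntainer                    ┃      
───────────────────────────┨      
r.log]│ debug.log │ config.┃      
───────────────────────────┃      
1-15 00:00:01.561 [WARN] ne┃      
1-15 00:00:06.916 [INFO] qu┃      
1-15 00:00:07.253 [INFO] db┃      
1-15 00:00:12.361 [INFO] wo┃      
1-15 00:00:12.482 [INFO] ap┃      
1-15 00:00:17.527 [DEBUG] a┃      
                           ┃      
                           ┃      
                           ┃      
                           ┃      
                           ┃      
                           ┃      
                           ┃      
                           ┃      
━━━━━━━━━━━━━━━━━━━━━━━━━━━┛      
                     ┃            
━━━━━━━━━━━━━━━━━━━━━┛            
                                  
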